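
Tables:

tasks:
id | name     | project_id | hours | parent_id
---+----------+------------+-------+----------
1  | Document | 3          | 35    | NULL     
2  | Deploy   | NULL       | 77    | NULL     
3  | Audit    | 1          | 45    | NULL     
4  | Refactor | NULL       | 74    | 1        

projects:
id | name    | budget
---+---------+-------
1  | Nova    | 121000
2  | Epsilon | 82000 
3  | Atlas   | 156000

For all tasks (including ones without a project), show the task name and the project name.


LEFT JOIN keeps every row from tasks (the left table); where project_id has no match in projects, the project columns become NULL. Walk through each task:
  - task 1 (Document): project_id=3 -> matches Atlas
  - task 2 (Deploy): project_id=NULL, no match -> kept with NULL
  - task 3 (Audit): project_id=1 -> matches Nova
  - task 4 (Refactor): project_id=NULL, no match -> kept with NULL
All 4 rows appear; 2 have NULL project.

SQL:
SELECT a.name, b.name AS project
FROM tasks a
LEFT JOIN projects b ON a.project_id = b.id

Result:
name     | project
---------+--------
Document | Atlas  
Deploy   | NULL   
Audit    | Nova   
Refactor | NULL   


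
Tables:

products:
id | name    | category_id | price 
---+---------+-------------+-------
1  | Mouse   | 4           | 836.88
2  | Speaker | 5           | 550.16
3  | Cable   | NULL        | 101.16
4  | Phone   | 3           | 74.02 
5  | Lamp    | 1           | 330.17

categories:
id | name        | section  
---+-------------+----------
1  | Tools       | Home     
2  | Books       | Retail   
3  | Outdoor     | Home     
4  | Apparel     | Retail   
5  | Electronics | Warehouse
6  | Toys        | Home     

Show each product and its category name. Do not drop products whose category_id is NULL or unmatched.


LEFT JOIN keeps every row from products (the left table); where category_id has no match in categories, the category columns become NULL. Walk through each product:
  - product 1 (Mouse): category_id=4 -> matches Apparel
  - product 2 (Speaker): category_id=5 -> matches Electronics
  - product 3 (Cable): category_id=NULL, no match -> kept with NULL
  - product 4 (Phone): category_id=3 -> matches Outdoor
  - product 5 (Lamp): category_id=1 -> matches Tools
All 5 rows appear; 1 has NULL category.

SQL:
SELECT a.name, b.name AS category
FROM products a
LEFT JOIN categories b ON a.category_id = b.id

Result:
name    | category   
--------+------------
Mouse   | Apparel    
Speaker | Electronics
Cable   | NULL       
Phone   | Outdoor    
Lamp    | Tools      


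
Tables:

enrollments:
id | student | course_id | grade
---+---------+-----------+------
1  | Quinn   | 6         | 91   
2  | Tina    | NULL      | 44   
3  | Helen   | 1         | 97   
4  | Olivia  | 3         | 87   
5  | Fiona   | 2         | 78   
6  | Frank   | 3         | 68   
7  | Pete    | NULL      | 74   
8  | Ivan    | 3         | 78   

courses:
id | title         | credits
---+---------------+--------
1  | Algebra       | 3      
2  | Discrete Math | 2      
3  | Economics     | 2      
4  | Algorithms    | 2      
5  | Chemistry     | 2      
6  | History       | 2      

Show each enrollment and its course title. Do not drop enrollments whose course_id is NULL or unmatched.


LEFT JOIN keeps every row from enrollments (the left table); where course_id has no match in courses, the course columns become NULL. Walk through each enrollment:
  - enrollment 1 (Quinn): course_id=6 -> matches History
  - enrollment 2 (Tina): course_id=NULL, no match -> kept with NULL
  - enrollment 3 (Helen): course_id=1 -> matches Algebra
  - enrollment 4 (Olivia): course_id=3 -> matches Economics
  - enrollment 5 (Fiona): course_id=2 -> matches Discrete Math
  - enrollment 6 (Frank): course_id=3 -> matches Economics
  - enrollment 7 (Pete): course_id=NULL, no match -> kept with NULL
  - enrollment 8 (Ivan): course_id=3 -> matches Economics
All 8 rows appear; 2 have NULL course.

SQL:
SELECT a.student, b.title AS course
FROM enrollments a
LEFT JOIN courses b ON a.course_id = b.id

Result:
student | course       
--------+--------------
Quinn   | History      
Tina    | NULL         
Helen   | Algebra      
Olivia  | Economics    
Fiona   | Discrete Math
Frank   | Economics    
Pete    | NULL         
Ivan    | Economics    


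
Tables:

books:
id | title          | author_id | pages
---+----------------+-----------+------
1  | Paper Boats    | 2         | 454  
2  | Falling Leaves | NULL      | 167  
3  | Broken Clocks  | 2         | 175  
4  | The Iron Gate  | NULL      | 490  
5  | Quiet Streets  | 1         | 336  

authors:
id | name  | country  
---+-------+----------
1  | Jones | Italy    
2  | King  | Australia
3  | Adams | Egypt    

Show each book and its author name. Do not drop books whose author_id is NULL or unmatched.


LEFT JOIN keeps every row from books (the left table); where author_id has no match in authors, the author columns become NULL. Walk through each book:
  - book 1 (Paper Boats): author_id=2 -> matches King
  - book 2 (Falling Leaves): author_id=NULL, no match -> kept with NULL
  - book 3 (Broken Clocks): author_id=2 -> matches King
  - book 4 (The Iron Gate): author_id=NULL, no match -> kept with NULL
  - book 5 (Quiet Streets): author_id=1 -> matches Jones
All 5 rows appear; 2 have NULL author.

SQL:
SELECT a.title, b.name AS author
FROM books a
LEFT JOIN authors b ON a.author_id = b.id

Result:
title          | author
---------------+-------
Paper Boats    | King  
Falling Leaves | NULL  
Broken Clocks  | King  
The Iron Gate  | NULL  
Quiet Streets  | Jones 


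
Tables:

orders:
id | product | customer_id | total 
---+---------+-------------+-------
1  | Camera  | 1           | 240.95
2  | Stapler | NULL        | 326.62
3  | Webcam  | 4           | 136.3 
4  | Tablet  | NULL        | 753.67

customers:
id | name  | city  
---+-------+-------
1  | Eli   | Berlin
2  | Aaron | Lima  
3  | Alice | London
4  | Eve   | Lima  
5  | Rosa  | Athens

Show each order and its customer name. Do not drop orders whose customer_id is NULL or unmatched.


LEFT JOIN keeps every row from orders (the left table); where customer_id has no match in customers, the customer columns become NULL. Walk through each order:
  - order 1 (Camera): customer_id=1 -> matches Eli
  - order 2 (Stapler): customer_id=NULL, no match -> kept with NULL
  - order 3 (Webcam): customer_id=4 -> matches Eve
  - order 4 (Tablet): customer_id=NULL, no match -> kept with NULL
All 4 rows appear; 2 have NULL customer.

SQL:
SELECT a.product, b.name AS customer
FROM orders a
LEFT JOIN customers b ON a.customer_id = b.id

Result:
product | customer
--------+---------
Camera  | Eli     
Stapler | NULL    
Webcam  | Eve     
Tablet  | NULL    


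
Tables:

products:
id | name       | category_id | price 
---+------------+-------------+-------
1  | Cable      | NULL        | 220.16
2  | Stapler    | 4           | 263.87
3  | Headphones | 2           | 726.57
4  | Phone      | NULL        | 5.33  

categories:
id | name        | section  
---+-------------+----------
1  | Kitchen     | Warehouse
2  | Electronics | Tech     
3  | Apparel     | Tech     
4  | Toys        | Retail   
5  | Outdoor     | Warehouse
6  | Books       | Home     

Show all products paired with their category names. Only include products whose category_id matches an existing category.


INNER JOIN keeps only products rows whose category_id matches an id in categories. Walk through each product:
  - product 1 (Cable): category_id=NULL, no match -> dropped
  - product 2 (Stapler): category_id=4 -> matches Toys
  - product 3 (Headphones): category_id=2 -> matches Electronics
  - product 4 (Phone): category_id=NULL, no match -> dropped
So 2 of 4 rows are dropped.

SQL:
SELECT a.name, b.name AS category
FROM products a
INNER JOIN categories b ON a.category_id = b.id

Result:
name       | category   
-----------+------------
Stapler    | Toys       
Headphones | Electronics


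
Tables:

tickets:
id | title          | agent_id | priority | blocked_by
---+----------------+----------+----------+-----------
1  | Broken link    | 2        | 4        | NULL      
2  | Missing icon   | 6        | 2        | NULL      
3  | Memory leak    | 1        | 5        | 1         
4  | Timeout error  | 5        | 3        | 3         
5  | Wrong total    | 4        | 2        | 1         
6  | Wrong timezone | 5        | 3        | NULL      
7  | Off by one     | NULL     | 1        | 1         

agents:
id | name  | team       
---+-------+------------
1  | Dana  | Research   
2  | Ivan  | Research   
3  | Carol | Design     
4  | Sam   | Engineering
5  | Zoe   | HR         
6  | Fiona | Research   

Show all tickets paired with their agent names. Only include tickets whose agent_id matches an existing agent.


INNER JOIN keeps only tickets rows whose agent_id matches an id in agents. Walk through each ticket:
  - ticket 1 (Broken link): agent_id=2 -> matches Ivan
  - ticket 2 (Missing icon): agent_id=6 -> matches Fiona
  - ticket 3 (Memory leak): agent_id=1 -> matches Dana
  - ticket 4 (Timeout error): agent_id=5 -> matches Zoe
  - ticket 5 (Wrong total): agent_id=4 -> matches Sam
  - ticket 6 (Wrong timezone): agent_id=5 -> matches Zoe
  - ticket 7 (Off by one): agent_id=NULL, no match -> dropped
So 1 of 7 rows is dropped.

SQL:
SELECT a.title, b.name AS agent
FROM tickets a
INNER JOIN agents b ON a.agent_id = b.id

Result:
title          | agent
---------------+------
Broken link    | Ivan 
Missing icon   | Fiona
Memory leak    | Dana 
Timeout error  | Zoe  
Wrong total    | Sam  
Wrong timezone | Zoe  


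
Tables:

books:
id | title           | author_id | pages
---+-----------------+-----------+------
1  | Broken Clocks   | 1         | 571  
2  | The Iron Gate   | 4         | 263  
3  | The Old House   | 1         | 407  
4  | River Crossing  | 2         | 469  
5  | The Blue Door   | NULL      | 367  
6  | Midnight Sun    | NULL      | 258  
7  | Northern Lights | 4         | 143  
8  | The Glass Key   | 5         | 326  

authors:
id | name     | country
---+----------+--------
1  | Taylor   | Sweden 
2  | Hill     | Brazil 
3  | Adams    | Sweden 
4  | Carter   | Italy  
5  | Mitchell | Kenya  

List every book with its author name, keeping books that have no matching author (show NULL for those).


LEFT JOIN keeps every row from books (the left table); where author_id has no match in authors, the author columns become NULL. Walk through each book:
  - book 1 (Broken Clocks): author_id=1 -> matches Taylor
  - book 2 (The Iron Gate): author_id=4 -> matches Carter
  - book 3 (The Old House): author_id=1 -> matches Taylor
  - book 4 (River Crossing): author_id=2 -> matches Hill
  - book 5 (The Blue Door): author_id=NULL, no match -> kept with NULL
  - book 6 (Midnight Sun): author_id=NULL, no match -> kept with NULL
  - book 7 (Northern Lights): author_id=4 -> matches Carter
  - book 8 (The Glass Key): author_id=5 -> matches Mitchell
All 8 rows appear; 2 have NULL author.

SQL:
SELECT a.title, b.name AS author
FROM books a
LEFT JOIN authors b ON a.author_id = b.id

Result:
title           | author  
----------------+---------
Broken Clocks   | Taylor  
The Iron Gate   | Carter  
The Old House   | Taylor  
River Crossing  | Hill    
The Blue Door   | NULL    
Midnight Sun    | NULL    
Northern Lights | Carter  
The Glass Key   | Mitchell


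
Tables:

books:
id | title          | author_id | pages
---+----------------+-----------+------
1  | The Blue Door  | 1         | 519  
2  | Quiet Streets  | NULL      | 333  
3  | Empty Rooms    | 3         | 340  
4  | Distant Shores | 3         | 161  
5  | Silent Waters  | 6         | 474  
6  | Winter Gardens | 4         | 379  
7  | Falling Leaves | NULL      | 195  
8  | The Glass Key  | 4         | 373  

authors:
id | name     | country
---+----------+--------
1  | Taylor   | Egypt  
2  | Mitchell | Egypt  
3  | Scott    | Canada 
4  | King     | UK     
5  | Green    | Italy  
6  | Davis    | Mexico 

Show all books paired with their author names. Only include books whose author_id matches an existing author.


INNER JOIN keeps only books rows whose author_id matches an id in authors. Walk through each book:
  - book 1 (The Blue Door): author_id=1 -> matches Taylor
  - book 2 (Quiet Streets): author_id=NULL, no match -> dropped
  - book 3 (Empty Rooms): author_id=3 -> matches Scott
  - book 4 (Distant Shores): author_id=3 -> matches Scott
  - book 5 (Silent Waters): author_id=6 -> matches Davis
  - book 6 (Winter Gardens): author_id=4 -> matches King
  - book 7 (Falling Leaves): author_id=NULL, no match -> dropped
  - book 8 (The Glass Key): author_id=4 -> matches King
So 2 of 8 rows are dropped.

SQL:
SELECT a.title, b.name AS author
FROM books a
INNER JOIN authors b ON a.author_id = b.id

Result:
title          | author
---------------+-------
The Blue Door  | Taylor
Empty Rooms    | Scott 
Distant Shores | Scott 
Silent Waters  | Davis 
Winter Gardens | King  
The Glass Key  | King  


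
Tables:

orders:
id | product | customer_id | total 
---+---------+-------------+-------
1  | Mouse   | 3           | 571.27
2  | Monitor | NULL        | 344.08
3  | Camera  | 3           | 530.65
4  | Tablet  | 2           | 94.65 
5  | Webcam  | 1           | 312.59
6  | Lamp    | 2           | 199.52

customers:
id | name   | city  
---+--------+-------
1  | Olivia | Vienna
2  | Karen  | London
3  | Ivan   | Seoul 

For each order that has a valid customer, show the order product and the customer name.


INNER JOIN keeps only orders rows whose customer_id matches an id in customers. Walk through each order:
  - order 1 (Mouse): customer_id=3 -> matches Ivan
  - order 2 (Monitor): customer_id=NULL, no match -> dropped
  - order 3 (Camera): customer_id=3 -> matches Ivan
  - order 4 (Tablet): customer_id=2 -> matches Karen
  - order 5 (Webcam): customer_id=1 -> matches Olivia
  - order 6 (Lamp): customer_id=2 -> matches Karen
So 1 of 6 rows is dropped.

SQL:
SELECT a.product, b.name AS customer
FROM orders a
INNER JOIN customers b ON a.customer_id = b.id

Result:
product | customer
--------+---------
Mouse   | Ivan    
Camera  | Ivan    
Tablet  | Karen   
Webcam  | Olivia  
Lamp    | Karen   


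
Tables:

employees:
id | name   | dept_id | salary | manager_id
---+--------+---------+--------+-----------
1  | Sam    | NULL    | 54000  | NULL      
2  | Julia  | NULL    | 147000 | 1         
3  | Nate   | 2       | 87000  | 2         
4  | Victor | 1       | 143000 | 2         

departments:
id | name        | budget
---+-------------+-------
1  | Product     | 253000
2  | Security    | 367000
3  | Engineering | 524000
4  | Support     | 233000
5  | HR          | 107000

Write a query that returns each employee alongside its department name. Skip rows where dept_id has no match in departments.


INNER JOIN keeps only employees rows whose dept_id matches an id in departments. Walk through each employee:
  - employee 1 (Sam): dept_id=NULL, no match -> dropped
  - employee 2 (Julia): dept_id=NULL, no match -> dropped
  - employee 3 (Nate): dept_id=2 -> matches Security
  - employee 4 (Victor): dept_id=1 -> matches Product
So 2 of 4 rows are dropped.

SQL:
SELECT a.name, b.name AS department
FROM employees a
INNER JOIN departments b ON a.dept_id = b.id

Result:
name   | department
-------+-----------
Nate   | Security  
Victor | Product   


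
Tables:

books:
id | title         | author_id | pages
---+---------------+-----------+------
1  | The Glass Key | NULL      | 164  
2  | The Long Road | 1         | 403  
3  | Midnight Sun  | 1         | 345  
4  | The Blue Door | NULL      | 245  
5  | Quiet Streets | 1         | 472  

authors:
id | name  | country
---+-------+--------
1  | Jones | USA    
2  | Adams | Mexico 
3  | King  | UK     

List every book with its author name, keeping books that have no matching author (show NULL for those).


LEFT JOIN keeps every row from books (the left table); where author_id has no match in authors, the author columns become NULL. Walk through each book:
  - book 1 (The Glass Key): author_id=NULL, no match -> kept with NULL
  - book 2 (The Long Road): author_id=1 -> matches Jones
  - book 3 (Midnight Sun): author_id=1 -> matches Jones
  - book 4 (The Blue Door): author_id=NULL, no match -> kept with NULL
  - book 5 (Quiet Streets): author_id=1 -> matches Jones
All 5 rows appear; 2 have NULL author.

SQL:
SELECT a.title, b.name AS author
FROM books a
LEFT JOIN authors b ON a.author_id = b.id

Result:
title         | author
--------------+-------
The Glass Key | NULL  
The Long Road | Jones 
Midnight Sun  | Jones 
The Blue Door | NULL  
Quiet Streets | Jones 


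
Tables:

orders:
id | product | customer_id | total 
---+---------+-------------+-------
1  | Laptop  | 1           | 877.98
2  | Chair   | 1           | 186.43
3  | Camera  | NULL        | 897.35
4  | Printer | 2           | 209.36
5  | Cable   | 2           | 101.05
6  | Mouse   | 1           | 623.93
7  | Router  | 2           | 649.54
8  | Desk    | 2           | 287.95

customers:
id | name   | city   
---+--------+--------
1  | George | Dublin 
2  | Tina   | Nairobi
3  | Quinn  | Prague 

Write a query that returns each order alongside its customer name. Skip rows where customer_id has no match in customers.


INNER JOIN keeps only orders rows whose customer_id matches an id in customers. Walk through each order:
  - order 1 (Laptop): customer_id=1 -> matches George
  - order 2 (Chair): customer_id=1 -> matches George
  - order 3 (Camera): customer_id=NULL, no match -> dropped
  - order 4 (Printer): customer_id=2 -> matches Tina
  - order 5 (Cable): customer_id=2 -> matches Tina
  - order 6 (Mouse): customer_id=1 -> matches George
  - order 7 (Router): customer_id=2 -> matches Tina
  - order 8 (Desk): customer_id=2 -> matches Tina
So 1 of 8 rows is dropped.

SQL:
SELECT a.product, b.name AS customer
FROM orders a
INNER JOIN customers b ON a.customer_id = b.id

Result:
product | customer
--------+---------
Laptop  | George  
Chair   | George  
Printer | Tina    
Cable   | Tina    
Mouse   | George  
Router  | Tina    
Desk    | Tina    


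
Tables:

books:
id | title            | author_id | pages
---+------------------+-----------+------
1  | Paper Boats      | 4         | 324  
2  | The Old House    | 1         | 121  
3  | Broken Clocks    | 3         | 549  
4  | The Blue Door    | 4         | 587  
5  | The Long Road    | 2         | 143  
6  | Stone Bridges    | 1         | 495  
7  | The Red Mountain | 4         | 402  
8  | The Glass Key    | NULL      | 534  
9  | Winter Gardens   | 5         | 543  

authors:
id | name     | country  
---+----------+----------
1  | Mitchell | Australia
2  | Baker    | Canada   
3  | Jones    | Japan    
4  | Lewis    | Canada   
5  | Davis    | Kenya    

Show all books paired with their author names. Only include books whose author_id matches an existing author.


INNER JOIN keeps only books rows whose author_id matches an id in authors. Walk through each book:
  - book 1 (Paper Boats): author_id=4 -> matches Lewis
  - book 2 (The Old House): author_id=1 -> matches Mitchell
  - book 3 (Broken Clocks): author_id=3 -> matches Jones
  - book 4 (The Blue Door): author_id=4 -> matches Lewis
  - book 5 (The Long Road): author_id=2 -> matches Baker
  - book 6 (Stone Bridges): author_id=1 -> matches Mitchell
  - book 7 (The Red Mountain): author_id=4 -> matches Lewis
  - book 8 (The Glass Key): author_id=NULL, no match -> dropped
  - book 9 (Winter Gardens): author_id=5 -> matches Davis
So 1 of 9 rows is dropped.

SQL:
SELECT a.title, b.name AS author
FROM books a
INNER JOIN authors b ON a.author_id = b.id

Result:
title            | author  
-----------------+---------
Paper Boats      | Lewis   
The Old House    | Mitchell
Broken Clocks    | Jones   
The Blue Door    | Lewis   
The Long Road    | Baker   
Stone Bridges    | Mitchell
The Red Mountain | Lewis   
Winter Gardens   | Davis   


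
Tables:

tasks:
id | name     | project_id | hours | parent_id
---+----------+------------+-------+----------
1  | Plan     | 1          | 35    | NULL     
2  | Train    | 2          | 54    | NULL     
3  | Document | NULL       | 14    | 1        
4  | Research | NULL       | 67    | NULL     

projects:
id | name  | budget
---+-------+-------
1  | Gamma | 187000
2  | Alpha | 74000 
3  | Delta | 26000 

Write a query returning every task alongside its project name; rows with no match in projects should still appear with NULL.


LEFT JOIN keeps every row from tasks (the left table); where project_id has no match in projects, the project columns become NULL. Walk through each task:
  - task 1 (Plan): project_id=1 -> matches Gamma
  - task 2 (Train): project_id=2 -> matches Alpha
  - task 3 (Document): project_id=NULL, no match -> kept with NULL
  - task 4 (Research): project_id=NULL, no match -> kept with NULL
All 4 rows appear; 2 have NULL project.

SQL:
SELECT a.name, b.name AS project
FROM tasks a
LEFT JOIN projects b ON a.project_id = b.id

Result:
name     | project
---------+--------
Plan     | Gamma  
Train    | Alpha  
Document | NULL   
Research | NULL   


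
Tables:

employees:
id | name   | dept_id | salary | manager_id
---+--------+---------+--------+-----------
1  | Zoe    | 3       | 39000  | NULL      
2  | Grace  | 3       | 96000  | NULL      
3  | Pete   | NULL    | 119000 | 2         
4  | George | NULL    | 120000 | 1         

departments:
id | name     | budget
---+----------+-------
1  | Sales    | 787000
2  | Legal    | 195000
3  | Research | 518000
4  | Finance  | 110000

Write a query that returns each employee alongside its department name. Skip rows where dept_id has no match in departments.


INNER JOIN keeps only employees rows whose dept_id matches an id in departments. Walk through each employee:
  - employee 1 (Zoe): dept_id=3 -> matches Research
  - employee 2 (Grace): dept_id=3 -> matches Research
  - employee 3 (Pete): dept_id=NULL, no match -> dropped
  - employee 4 (George): dept_id=NULL, no match -> dropped
So 2 of 4 rows are dropped.

SQL:
SELECT a.name, b.name AS department
FROM employees a
INNER JOIN departments b ON a.dept_id = b.id

Result:
name  | department
------+-----------
Zoe   | Research  
Grace | Research  


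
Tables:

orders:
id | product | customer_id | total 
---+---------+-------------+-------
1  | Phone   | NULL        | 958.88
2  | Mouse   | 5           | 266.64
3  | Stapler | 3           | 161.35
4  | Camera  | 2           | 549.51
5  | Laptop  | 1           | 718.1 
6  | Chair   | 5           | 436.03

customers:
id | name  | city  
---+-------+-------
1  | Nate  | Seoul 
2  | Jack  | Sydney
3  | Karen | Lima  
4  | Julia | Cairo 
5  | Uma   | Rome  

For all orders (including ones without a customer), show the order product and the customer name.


LEFT JOIN keeps every row from orders (the left table); where customer_id has no match in customers, the customer columns become NULL. Walk through each order:
  - order 1 (Phone): customer_id=NULL, no match -> kept with NULL
  - order 2 (Mouse): customer_id=5 -> matches Uma
  - order 3 (Stapler): customer_id=3 -> matches Karen
  - order 4 (Camera): customer_id=2 -> matches Jack
  - order 5 (Laptop): customer_id=1 -> matches Nate
  - order 6 (Chair): customer_id=5 -> matches Uma
All 6 rows appear; 1 has NULL customer.

SQL:
SELECT a.product, b.name AS customer
FROM orders a
LEFT JOIN customers b ON a.customer_id = b.id

Result:
product | customer
--------+---------
Phone   | NULL    
Mouse   | Uma     
Stapler | Karen   
Camera  | Jack    
Laptop  | Nate    
Chair   | Uma     


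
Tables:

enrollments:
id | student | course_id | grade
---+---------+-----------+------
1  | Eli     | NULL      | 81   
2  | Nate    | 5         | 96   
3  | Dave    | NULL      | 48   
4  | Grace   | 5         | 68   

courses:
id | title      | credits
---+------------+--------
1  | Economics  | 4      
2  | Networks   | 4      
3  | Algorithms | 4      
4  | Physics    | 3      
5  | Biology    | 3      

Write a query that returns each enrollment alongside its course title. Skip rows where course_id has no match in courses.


INNER JOIN keeps only enrollments rows whose course_id matches an id in courses. Walk through each enrollment:
  - enrollment 1 (Eli): course_id=NULL, no match -> dropped
  - enrollment 2 (Nate): course_id=5 -> matches Biology
  - enrollment 3 (Dave): course_id=NULL, no match -> dropped
  - enrollment 4 (Grace): course_id=5 -> matches Biology
So 2 of 4 rows are dropped.

SQL:
SELECT a.student, b.title AS course
FROM enrollments a
INNER JOIN courses b ON a.course_id = b.id

Result:
student | course 
--------+--------
Nate    | Biology
Grace   | Biology


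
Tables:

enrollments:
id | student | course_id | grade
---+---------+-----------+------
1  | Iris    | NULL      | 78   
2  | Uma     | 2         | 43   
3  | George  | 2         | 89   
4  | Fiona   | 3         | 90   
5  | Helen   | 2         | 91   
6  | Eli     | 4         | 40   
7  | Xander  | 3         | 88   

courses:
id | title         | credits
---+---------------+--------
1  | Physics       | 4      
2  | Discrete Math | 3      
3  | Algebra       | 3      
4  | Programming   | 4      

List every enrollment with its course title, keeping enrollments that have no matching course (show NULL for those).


LEFT JOIN keeps every row from enrollments (the left table); where course_id has no match in courses, the course columns become NULL. Walk through each enrollment:
  - enrollment 1 (Iris): course_id=NULL, no match -> kept with NULL
  - enrollment 2 (Uma): course_id=2 -> matches Discrete Math
  - enrollment 3 (George): course_id=2 -> matches Discrete Math
  - enrollment 4 (Fiona): course_id=3 -> matches Algebra
  - enrollment 5 (Helen): course_id=2 -> matches Discrete Math
  - enrollment 6 (Eli): course_id=4 -> matches Programming
  - enrollment 7 (Xander): course_id=3 -> matches Algebra
All 7 rows appear; 1 has NULL course.

SQL:
SELECT a.student, b.title AS course
FROM enrollments a
LEFT JOIN courses b ON a.course_id = b.id

Result:
student | course       
--------+--------------
Iris    | NULL         
Uma     | Discrete Math
George  | Discrete Math
Fiona   | Algebra      
Helen   | Discrete Math
Eli     | Programming  
Xander  | Algebra      


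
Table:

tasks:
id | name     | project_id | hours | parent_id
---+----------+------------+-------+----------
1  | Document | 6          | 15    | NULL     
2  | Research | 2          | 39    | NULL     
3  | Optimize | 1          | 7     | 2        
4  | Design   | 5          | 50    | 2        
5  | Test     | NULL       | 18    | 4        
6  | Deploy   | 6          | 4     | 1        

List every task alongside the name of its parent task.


This is a self-join: tasks is joined to a second copy of itself, matching each row's parent_id to another row's id. Use LEFT JOIN so rows with parent_id=NULL are kept.
  - task 1 (Document): parent_id=NULL -> NULL
  - task 2 (Research): parent_id=NULL -> NULL
  - task 3 (Optimize): parent_id=2 -> Research
  - task 4 (Design): parent_id=2 -> Research
  - task 5 (Test): parent_id=4 -> Design
  - task 6 (Deploy): parent_id=1 -> Document

SQL:
SELECT a.name AS item, b.name AS parent
FROM tasks a
LEFT JOIN tasks b ON a.parent_id = b.id

Result:
item     | parent  
---------+---------
Document | NULL    
Research | NULL    
Optimize | Research
Design   | Research
Test     | Design  
Deploy   | Document


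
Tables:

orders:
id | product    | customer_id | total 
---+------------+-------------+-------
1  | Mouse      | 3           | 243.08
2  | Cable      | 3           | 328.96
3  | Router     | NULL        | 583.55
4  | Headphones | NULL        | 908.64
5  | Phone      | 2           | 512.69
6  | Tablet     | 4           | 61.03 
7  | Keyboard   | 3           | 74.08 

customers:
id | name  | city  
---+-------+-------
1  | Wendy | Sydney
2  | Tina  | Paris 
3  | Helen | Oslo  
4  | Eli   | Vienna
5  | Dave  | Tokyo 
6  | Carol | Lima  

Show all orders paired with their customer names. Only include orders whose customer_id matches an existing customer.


INNER JOIN keeps only orders rows whose customer_id matches an id in customers. Walk through each order:
  - order 1 (Mouse): customer_id=3 -> matches Helen
  - order 2 (Cable): customer_id=3 -> matches Helen
  - order 3 (Router): customer_id=NULL, no match -> dropped
  - order 4 (Headphones): customer_id=NULL, no match -> dropped
  - order 5 (Phone): customer_id=2 -> matches Tina
  - order 6 (Tablet): customer_id=4 -> matches Eli
  - order 7 (Keyboard): customer_id=3 -> matches Helen
So 2 of 7 rows are dropped.

SQL:
SELECT a.product, b.name AS customer
FROM orders a
INNER JOIN customers b ON a.customer_id = b.id

Result:
product  | customer
---------+---------
Mouse    | Helen   
Cable    | Helen   
Phone    | Tina    
Tablet   | Eli     
Keyboard | Helen   


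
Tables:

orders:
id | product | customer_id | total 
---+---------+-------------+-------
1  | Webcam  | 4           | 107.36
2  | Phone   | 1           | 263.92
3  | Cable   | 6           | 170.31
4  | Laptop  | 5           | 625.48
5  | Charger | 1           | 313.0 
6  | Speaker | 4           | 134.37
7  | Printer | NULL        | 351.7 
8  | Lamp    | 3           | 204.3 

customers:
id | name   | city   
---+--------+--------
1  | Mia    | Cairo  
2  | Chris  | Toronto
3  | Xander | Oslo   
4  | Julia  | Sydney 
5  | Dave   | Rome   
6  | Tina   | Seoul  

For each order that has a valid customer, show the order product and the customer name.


INNER JOIN keeps only orders rows whose customer_id matches an id in customers. Walk through each order:
  - order 1 (Webcam): customer_id=4 -> matches Julia
  - order 2 (Phone): customer_id=1 -> matches Mia
  - order 3 (Cable): customer_id=6 -> matches Tina
  - order 4 (Laptop): customer_id=5 -> matches Dave
  - order 5 (Charger): customer_id=1 -> matches Mia
  - order 6 (Speaker): customer_id=4 -> matches Julia
  - order 7 (Printer): customer_id=NULL, no match -> dropped
  - order 8 (Lamp): customer_id=3 -> matches Xander
So 1 of 8 rows is dropped.

SQL:
SELECT a.product, b.name AS customer
FROM orders a
INNER JOIN customers b ON a.customer_id = b.id

Result:
product | customer
--------+---------
Webcam  | Julia   
Phone   | Mia     
Cable   | Tina    
Laptop  | Dave    
Charger | Mia     
Speaker | Julia   
Lamp    | Xander  


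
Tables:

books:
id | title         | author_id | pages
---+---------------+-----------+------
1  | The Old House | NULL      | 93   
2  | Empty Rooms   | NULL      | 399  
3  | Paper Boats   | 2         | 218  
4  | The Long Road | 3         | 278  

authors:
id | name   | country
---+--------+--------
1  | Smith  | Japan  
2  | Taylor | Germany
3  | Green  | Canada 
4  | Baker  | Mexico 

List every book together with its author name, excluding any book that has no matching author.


INNER JOIN keeps only books rows whose author_id matches an id in authors. Walk through each book:
  - book 1 (The Old House): author_id=NULL, no match -> dropped
  - book 2 (Empty Rooms): author_id=NULL, no match -> dropped
  - book 3 (Paper Boats): author_id=2 -> matches Taylor
  - book 4 (The Long Road): author_id=3 -> matches Green
So 2 of 4 rows are dropped.

SQL:
SELECT a.title, b.name AS author
FROM books a
INNER JOIN authors b ON a.author_id = b.id

Result:
title         | author
--------------+-------
Paper Boats   | Taylor
The Long Road | Green 


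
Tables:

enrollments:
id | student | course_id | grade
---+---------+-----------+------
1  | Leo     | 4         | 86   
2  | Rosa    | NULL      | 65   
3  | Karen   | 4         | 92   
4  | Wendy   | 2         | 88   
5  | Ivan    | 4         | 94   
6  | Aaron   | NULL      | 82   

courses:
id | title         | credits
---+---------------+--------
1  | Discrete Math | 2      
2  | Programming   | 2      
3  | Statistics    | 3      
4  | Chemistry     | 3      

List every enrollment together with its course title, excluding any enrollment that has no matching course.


INNER JOIN keeps only enrollments rows whose course_id matches an id in courses. Walk through each enrollment:
  - enrollment 1 (Leo): course_id=4 -> matches Chemistry
  - enrollment 2 (Rosa): course_id=NULL, no match -> dropped
  - enrollment 3 (Karen): course_id=4 -> matches Chemistry
  - enrollment 4 (Wendy): course_id=2 -> matches Programming
  - enrollment 5 (Ivan): course_id=4 -> matches Chemistry
  - enrollment 6 (Aaron): course_id=NULL, no match -> dropped
So 2 of 6 rows are dropped.

SQL:
SELECT a.student, b.title AS course
FROM enrollments a
INNER JOIN courses b ON a.course_id = b.id

Result:
student | course     
--------+------------
Leo     | Chemistry  
Karen   | Chemistry  
Wendy   | Programming
Ivan    | Chemistry  


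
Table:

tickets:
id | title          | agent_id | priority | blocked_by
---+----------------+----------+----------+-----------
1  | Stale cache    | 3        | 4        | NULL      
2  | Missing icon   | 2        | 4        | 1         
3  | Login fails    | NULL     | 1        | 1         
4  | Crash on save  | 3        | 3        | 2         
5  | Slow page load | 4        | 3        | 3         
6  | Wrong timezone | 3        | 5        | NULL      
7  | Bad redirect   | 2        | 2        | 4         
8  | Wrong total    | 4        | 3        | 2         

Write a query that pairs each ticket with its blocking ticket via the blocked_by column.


This is a self-join: tickets is joined to a second copy of itself, matching each row's blocked_by to another row's id. Use LEFT JOIN so rows with blocked_by=NULL are kept.
  - ticket 1 (Stale cache): blocked_by=NULL -> NULL
  - ticket 2 (Missing icon): blocked_by=1 -> Stale cache
  - ticket 3 (Login fails): blocked_by=1 -> Stale cache
  - ticket 4 (Crash on save): blocked_by=2 -> Missing icon
  - ticket 5 (Slow page load): blocked_by=3 -> Login fails
  - ticket 6 (Wrong timezone): blocked_by=NULL -> NULL
  - ticket 7 (Bad redirect): blocked_by=4 -> Crash on save
  - ticket 8 (Wrong total): blocked_by=2 -> Missing icon

SQL:
SELECT a.title AS item, b.title AS blocked_by
FROM tickets a
LEFT JOIN tickets b ON a.blocked_by = b.id

Result:
item           | blocked_by   
---------------+--------------
Stale cache    | NULL         
Missing icon   | Stale cache  
Login fails    | Stale cache  
Crash on save  | Missing icon 
Slow page load | Login fails  
Wrong timezone | NULL         
Bad redirect   | Crash on save
Wrong total    | Missing icon 


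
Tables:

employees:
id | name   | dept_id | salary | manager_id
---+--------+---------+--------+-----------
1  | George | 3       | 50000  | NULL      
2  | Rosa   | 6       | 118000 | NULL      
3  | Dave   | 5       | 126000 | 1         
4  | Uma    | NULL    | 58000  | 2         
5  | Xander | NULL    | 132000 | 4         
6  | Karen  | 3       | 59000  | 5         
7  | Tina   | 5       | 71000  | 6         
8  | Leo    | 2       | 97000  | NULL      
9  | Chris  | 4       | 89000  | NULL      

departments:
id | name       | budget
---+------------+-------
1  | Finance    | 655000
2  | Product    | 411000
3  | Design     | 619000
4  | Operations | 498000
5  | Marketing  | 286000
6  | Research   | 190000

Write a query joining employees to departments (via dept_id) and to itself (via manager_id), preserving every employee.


Two LEFT JOINs from the same base table employees: one to departments via dept_id, one to employees itself via manager_id. Both are LEFT so every employee is preserved.
Match against departments:
  - employee 1 (George): dept_id=3 -> matches Design
  - employee 2 (Rosa): dept_id=6 -> matches Research
  - employee 3 (Dave): dept_id=5 -> matches Marketing
  - employee 4 (Uma): dept_id=NULL, no match -> kept with NULL
  - employee 5 (Xander): dept_id=NULL, no match -> kept with NULL
  - employee 6 (Karen): dept_id=3 -> matches Design
  - employee 7 (Tina): dept_id=5 -> matches Marketing
  - employee 8 (Leo): dept_id=2 -> matches Product
  - employee 9 (Chris): dept_id=4 -> matches Operations
Match against employees (self):
  - employee 1 (George): manager_id=NULL -> NULL
  - employee 2 (Rosa): manager_id=NULL -> NULL
  - employee 3 (Dave): manager_id=1 -> George
  - employee 4 (Uma): manager_id=2 -> Rosa
  - employee 5 (Xander): manager_id=4 -> Uma
  - employee 6 (Karen): manager_id=5 -> Xander
  - employee 7 (Tina): manager_id=6 -> Karen
  - employee 8 (Leo): manager_id=NULL -> NULL
  - employee 9 (Chris): manager_id=NULL -> NULL

SQL:
SELECT a.name, b.name AS department, c.name AS manager
FROM employees a
LEFT JOIN departments b ON a.dept_id = b.id
LEFT JOIN employees c ON a.manager_id = c.id

Result:
name   | department | manager
-------+------------+--------
George | Design     | NULL   
Rosa   | Research   | NULL   
Dave   | Marketing  | George 
Uma    | NULL       | Rosa   
Xander | NULL       | Uma    
Karen  | Design     | Xander 
Tina   | Marketing  | Karen  
Leo    | Product    | NULL   
Chris  | Operations | NULL   


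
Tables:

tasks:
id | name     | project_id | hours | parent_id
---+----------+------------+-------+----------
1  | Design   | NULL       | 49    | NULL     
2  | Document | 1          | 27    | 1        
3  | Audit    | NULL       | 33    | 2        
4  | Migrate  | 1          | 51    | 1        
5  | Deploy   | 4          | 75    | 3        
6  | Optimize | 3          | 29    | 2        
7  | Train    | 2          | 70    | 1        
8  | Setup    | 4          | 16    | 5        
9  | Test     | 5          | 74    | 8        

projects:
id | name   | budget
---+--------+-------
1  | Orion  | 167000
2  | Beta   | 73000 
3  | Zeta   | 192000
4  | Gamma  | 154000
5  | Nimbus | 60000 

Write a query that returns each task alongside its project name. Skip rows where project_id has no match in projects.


INNER JOIN keeps only tasks rows whose project_id matches an id in projects. Walk through each task:
  - task 1 (Design): project_id=NULL, no match -> dropped
  - task 2 (Document): project_id=1 -> matches Orion
  - task 3 (Audit): project_id=NULL, no match -> dropped
  - task 4 (Migrate): project_id=1 -> matches Orion
  - task 5 (Deploy): project_id=4 -> matches Gamma
  - task 6 (Optimize): project_id=3 -> matches Zeta
  - task 7 (Train): project_id=2 -> matches Beta
  - task 8 (Setup): project_id=4 -> matches Gamma
  - task 9 (Test): project_id=5 -> matches Nimbus
So 2 of 9 rows are dropped.

SQL:
SELECT a.name, b.name AS project
FROM tasks a
INNER JOIN projects b ON a.project_id = b.id

Result:
name     | project
---------+--------
Document | Orion  
Migrate  | Orion  
Deploy   | Gamma  
Optimize | Zeta   
Train    | Beta   
Setup    | Gamma  
Test     | Nimbus 


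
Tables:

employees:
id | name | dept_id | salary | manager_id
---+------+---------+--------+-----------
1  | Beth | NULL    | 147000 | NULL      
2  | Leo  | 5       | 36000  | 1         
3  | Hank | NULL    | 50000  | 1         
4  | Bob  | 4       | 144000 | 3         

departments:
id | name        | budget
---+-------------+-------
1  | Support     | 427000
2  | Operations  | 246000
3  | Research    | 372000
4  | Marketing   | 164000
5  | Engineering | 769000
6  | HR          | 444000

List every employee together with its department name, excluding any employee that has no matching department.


INNER JOIN keeps only employees rows whose dept_id matches an id in departments. Walk through each employee:
  - employee 1 (Beth): dept_id=NULL, no match -> dropped
  - employee 2 (Leo): dept_id=5 -> matches Engineering
  - employee 3 (Hank): dept_id=NULL, no match -> dropped
  - employee 4 (Bob): dept_id=4 -> matches Marketing
So 2 of 4 rows are dropped.

SQL:
SELECT a.name, b.name AS department
FROM employees a
INNER JOIN departments b ON a.dept_id = b.id

Result:
name | department 
-----+------------
Leo  | Engineering
Bob  | Marketing  


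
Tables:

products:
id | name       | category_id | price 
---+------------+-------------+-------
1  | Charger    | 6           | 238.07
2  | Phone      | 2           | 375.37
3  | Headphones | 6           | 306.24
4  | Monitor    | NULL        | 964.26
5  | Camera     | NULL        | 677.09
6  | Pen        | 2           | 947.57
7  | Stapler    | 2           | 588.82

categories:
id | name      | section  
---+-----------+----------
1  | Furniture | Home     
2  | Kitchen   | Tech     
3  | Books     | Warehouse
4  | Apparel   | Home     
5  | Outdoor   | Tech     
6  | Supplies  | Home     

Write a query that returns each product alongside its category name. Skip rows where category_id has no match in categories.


INNER JOIN keeps only products rows whose category_id matches an id in categories. Walk through each product:
  - product 1 (Charger): category_id=6 -> matches Supplies
  - product 2 (Phone): category_id=2 -> matches Kitchen
  - product 3 (Headphones): category_id=6 -> matches Supplies
  - product 4 (Monitor): category_id=NULL, no match -> dropped
  - product 5 (Camera): category_id=NULL, no match -> dropped
  - product 6 (Pen): category_id=2 -> matches Kitchen
  - product 7 (Stapler): category_id=2 -> matches Kitchen
So 2 of 7 rows are dropped.

SQL:
SELECT a.name, b.name AS category
FROM products a
INNER JOIN categories b ON a.category_id = b.id

Result:
name       | category
-----------+---------
Charger    | Supplies
Phone      | Kitchen 
Headphones | Supplies
Pen        | Kitchen 
Stapler    | Kitchen 
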